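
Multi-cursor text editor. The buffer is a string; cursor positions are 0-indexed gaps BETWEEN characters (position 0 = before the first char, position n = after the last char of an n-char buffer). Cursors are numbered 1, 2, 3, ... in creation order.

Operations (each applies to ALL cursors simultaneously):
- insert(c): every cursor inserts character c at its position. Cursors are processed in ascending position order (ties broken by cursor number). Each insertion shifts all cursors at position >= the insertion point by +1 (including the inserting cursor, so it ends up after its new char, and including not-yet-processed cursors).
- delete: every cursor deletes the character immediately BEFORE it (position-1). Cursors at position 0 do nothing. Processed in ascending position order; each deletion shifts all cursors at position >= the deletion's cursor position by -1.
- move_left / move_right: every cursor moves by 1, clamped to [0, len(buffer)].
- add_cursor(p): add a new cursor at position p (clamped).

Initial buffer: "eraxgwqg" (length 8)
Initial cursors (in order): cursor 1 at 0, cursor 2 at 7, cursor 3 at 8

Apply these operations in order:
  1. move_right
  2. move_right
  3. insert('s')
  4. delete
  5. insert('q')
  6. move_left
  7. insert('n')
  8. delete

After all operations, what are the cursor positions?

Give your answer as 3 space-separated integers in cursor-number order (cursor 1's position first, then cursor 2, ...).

Answer: 2 10 10

Derivation:
After op 1 (move_right): buffer="eraxgwqg" (len 8), cursors c1@1 c2@8 c3@8, authorship ........
After op 2 (move_right): buffer="eraxgwqg" (len 8), cursors c1@2 c2@8 c3@8, authorship ........
After op 3 (insert('s')): buffer="ersaxgwqgss" (len 11), cursors c1@3 c2@11 c3@11, authorship ..1......23
After op 4 (delete): buffer="eraxgwqg" (len 8), cursors c1@2 c2@8 c3@8, authorship ........
After op 5 (insert('q')): buffer="erqaxgwqgqq" (len 11), cursors c1@3 c2@11 c3@11, authorship ..1......23
After op 6 (move_left): buffer="erqaxgwqgqq" (len 11), cursors c1@2 c2@10 c3@10, authorship ..1......23
After op 7 (insert('n')): buffer="ernqaxgwqgqnnq" (len 14), cursors c1@3 c2@13 c3@13, authorship ..11......2233
After op 8 (delete): buffer="erqaxgwqgqq" (len 11), cursors c1@2 c2@10 c3@10, authorship ..1......23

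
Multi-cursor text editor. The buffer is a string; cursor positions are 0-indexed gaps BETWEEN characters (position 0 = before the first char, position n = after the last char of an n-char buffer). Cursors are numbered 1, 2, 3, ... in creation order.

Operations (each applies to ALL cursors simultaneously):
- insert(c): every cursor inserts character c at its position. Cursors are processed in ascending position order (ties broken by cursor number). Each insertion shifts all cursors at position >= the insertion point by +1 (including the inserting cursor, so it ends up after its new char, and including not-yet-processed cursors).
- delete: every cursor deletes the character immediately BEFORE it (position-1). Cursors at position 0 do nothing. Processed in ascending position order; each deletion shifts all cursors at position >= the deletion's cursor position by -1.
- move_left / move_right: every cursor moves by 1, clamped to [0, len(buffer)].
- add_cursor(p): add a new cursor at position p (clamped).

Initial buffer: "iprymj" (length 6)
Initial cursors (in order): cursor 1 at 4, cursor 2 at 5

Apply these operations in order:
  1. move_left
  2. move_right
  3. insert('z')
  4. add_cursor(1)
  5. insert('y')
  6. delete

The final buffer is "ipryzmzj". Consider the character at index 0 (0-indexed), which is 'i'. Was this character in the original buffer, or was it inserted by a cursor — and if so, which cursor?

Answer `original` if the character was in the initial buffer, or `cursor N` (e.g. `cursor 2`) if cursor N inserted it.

Answer: original

Derivation:
After op 1 (move_left): buffer="iprymj" (len 6), cursors c1@3 c2@4, authorship ......
After op 2 (move_right): buffer="iprymj" (len 6), cursors c1@4 c2@5, authorship ......
After op 3 (insert('z')): buffer="ipryzmzj" (len 8), cursors c1@5 c2@7, authorship ....1.2.
After op 4 (add_cursor(1)): buffer="ipryzmzj" (len 8), cursors c3@1 c1@5 c2@7, authorship ....1.2.
After op 5 (insert('y')): buffer="iypryzymzyj" (len 11), cursors c3@2 c1@7 c2@10, authorship .3...11.22.
After op 6 (delete): buffer="ipryzmzj" (len 8), cursors c3@1 c1@5 c2@7, authorship ....1.2.
Authorship (.=original, N=cursor N): . . . . 1 . 2 .
Index 0: author = original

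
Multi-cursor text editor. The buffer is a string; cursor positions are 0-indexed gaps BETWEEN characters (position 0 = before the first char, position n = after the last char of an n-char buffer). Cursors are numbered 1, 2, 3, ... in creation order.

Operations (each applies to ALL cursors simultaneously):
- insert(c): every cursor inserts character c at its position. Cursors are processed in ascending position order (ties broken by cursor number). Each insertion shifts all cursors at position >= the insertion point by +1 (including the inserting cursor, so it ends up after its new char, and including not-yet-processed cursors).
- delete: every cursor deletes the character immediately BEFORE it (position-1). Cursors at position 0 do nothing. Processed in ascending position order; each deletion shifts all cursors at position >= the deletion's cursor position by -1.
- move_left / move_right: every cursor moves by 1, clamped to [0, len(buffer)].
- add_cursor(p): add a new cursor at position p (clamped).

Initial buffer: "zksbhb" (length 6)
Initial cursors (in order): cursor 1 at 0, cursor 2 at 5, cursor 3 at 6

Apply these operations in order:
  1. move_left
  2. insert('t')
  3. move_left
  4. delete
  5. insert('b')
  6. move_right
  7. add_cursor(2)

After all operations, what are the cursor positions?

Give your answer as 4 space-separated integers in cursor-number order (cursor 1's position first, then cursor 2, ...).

After op 1 (move_left): buffer="zksbhb" (len 6), cursors c1@0 c2@4 c3@5, authorship ......
After op 2 (insert('t')): buffer="tzksbthtb" (len 9), cursors c1@1 c2@6 c3@8, authorship 1....2.3.
After op 3 (move_left): buffer="tzksbthtb" (len 9), cursors c1@0 c2@5 c3@7, authorship 1....2.3.
After op 4 (delete): buffer="tzksttb" (len 7), cursors c1@0 c2@4 c3@5, authorship 1...23.
After op 5 (insert('b')): buffer="btzksbtbtb" (len 10), cursors c1@1 c2@6 c3@8, authorship 11...2233.
After op 6 (move_right): buffer="btzksbtbtb" (len 10), cursors c1@2 c2@7 c3@9, authorship 11...2233.
After op 7 (add_cursor(2)): buffer="btzksbtbtb" (len 10), cursors c1@2 c4@2 c2@7 c3@9, authorship 11...2233.

Answer: 2 7 9 2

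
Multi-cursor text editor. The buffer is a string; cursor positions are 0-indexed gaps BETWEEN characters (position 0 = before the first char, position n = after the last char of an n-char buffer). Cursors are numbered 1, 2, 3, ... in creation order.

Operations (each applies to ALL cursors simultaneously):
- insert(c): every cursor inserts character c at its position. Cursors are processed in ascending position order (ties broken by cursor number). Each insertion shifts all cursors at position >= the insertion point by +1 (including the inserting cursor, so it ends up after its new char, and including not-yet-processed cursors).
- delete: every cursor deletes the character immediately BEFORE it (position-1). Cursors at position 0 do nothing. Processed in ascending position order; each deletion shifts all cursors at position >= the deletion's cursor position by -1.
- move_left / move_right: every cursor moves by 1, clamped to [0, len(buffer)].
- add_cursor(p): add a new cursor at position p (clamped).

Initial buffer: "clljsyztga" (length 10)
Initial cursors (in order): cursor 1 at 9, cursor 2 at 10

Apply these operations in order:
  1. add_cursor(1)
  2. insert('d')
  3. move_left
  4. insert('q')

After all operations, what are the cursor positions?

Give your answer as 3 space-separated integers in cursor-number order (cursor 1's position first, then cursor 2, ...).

After op 1 (add_cursor(1)): buffer="clljsyztga" (len 10), cursors c3@1 c1@9 c2@10, authorship ..........
After op 2 (insert('d')): buffer="cdlljsyztgdad" (len 13), cursors c3@2 c1@11 c2@13, authorship .3........1.2
After op 3 (move_left): buffer="cdlljsyztgdad" (len 13), cursors c3@1 c1@10 c2@12, authorship .3........1.2
After op 4 (insert('q')): buffer="cqdlljsyztgqdaqd" (len 16), cursors c3@2 c1@12 c2@15, authorship .33........11.22

Answer: 12 15 2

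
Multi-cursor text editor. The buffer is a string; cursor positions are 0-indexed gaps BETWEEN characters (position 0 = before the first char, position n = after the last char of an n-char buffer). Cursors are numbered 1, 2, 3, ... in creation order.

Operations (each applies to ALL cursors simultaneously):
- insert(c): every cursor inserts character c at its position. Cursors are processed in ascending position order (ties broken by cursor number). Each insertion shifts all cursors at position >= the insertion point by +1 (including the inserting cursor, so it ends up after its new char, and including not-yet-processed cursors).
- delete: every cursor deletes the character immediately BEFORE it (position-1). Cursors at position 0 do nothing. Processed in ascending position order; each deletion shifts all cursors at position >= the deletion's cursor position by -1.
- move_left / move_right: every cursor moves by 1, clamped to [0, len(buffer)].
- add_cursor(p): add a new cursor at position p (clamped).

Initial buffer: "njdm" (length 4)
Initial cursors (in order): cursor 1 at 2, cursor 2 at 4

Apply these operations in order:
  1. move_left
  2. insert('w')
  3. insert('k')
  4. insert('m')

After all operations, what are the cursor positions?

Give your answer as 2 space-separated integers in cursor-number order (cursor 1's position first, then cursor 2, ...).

Answer: 4 9

Derivation:
After op 1 (move_left): buffer="njdm" (len 4), cursors c1@1 c2@3, authorship ....
After op 2 (insert('w')): buffer="nwjdwm" (len 6), cursors c1@2 c2@5, authorship .1..2.
After op 3 (insert('k')): buffer="nwkjdwkm" (len 8), cursors c1@3 c2@7, authorship .11..22.
After op 4 (insert('m')): buffer="nwkmjdwkmm" (len 10), cursors c1@4 c2@9, authorship .111..222.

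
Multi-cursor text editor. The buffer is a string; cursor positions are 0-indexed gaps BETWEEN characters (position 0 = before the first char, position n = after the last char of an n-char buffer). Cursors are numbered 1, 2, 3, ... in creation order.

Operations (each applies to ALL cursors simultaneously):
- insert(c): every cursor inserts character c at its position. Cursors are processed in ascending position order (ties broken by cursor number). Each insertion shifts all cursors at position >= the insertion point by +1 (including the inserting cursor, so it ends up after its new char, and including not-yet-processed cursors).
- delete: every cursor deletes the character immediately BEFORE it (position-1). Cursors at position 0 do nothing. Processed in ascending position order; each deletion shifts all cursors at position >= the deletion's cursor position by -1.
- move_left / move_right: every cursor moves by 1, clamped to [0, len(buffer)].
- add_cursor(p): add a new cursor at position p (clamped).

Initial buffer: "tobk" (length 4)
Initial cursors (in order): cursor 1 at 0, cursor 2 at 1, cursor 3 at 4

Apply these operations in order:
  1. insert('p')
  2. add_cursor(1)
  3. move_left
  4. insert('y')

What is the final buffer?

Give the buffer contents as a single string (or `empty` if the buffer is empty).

Answer: yyptypobkyp

Derivation:
After op 1 (insert('p')): buffer="ptpobkp" (len 7), cursors c1@1 c2@3 c3@7, authorship 1.2...3
After op 2 (add_cursor(1)): buffer="ptpobkp" (len 7), cursors c1@1 c4@1 c2@3 c3@7, authorship 1.2...3
After op 3 (move_left): buffer="ptpobkp" (len 7), cursors c1@0 c4@0 c2@2 c3@6, authorship 1.2...3
After op 4 (insert('y')): buffer="yyptypobkyp" (len 11), cursors c1@2 c4@2 c2@5 c3@10, authorship 141.22...33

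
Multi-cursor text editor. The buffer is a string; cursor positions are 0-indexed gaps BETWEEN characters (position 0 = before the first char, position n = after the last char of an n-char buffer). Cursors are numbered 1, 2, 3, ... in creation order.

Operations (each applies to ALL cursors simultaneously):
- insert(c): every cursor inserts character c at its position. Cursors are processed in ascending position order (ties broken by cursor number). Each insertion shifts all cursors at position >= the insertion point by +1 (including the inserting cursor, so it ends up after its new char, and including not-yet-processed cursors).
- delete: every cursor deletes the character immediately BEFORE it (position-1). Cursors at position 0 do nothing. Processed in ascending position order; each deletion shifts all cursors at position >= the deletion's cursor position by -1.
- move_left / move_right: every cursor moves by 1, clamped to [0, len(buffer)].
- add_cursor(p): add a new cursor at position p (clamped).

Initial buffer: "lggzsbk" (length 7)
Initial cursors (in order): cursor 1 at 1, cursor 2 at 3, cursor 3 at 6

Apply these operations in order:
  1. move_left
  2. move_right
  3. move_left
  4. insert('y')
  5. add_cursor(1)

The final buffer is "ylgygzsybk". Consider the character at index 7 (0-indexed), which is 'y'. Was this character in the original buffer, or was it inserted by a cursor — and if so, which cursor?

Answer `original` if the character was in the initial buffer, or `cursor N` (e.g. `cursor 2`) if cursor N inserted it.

Answer: cursor 3

Derivation:
After op 1 (move_left): buffer="lggzsbk" (len 7), cursors c1@0 c2@2 c3@5, authorship .......
After op 2 (move_right): buffer="lggzsbk" (len 7), cursors c1@1 c2@3 c3@6, authorship .......
After op 3 (move_left): buffer="lggzsbk" (len 7), cursors c1@0 c2@2 c3@5, authorship .......
After op 4 (insert('y')): buffer="ylgygzsybk" (len 10), cursors c1@1 c2@4 c3@8, authorship 1..2...3..
After op 5 (add_cursor(1)): buffer="ylgygzsybk" (len 10), cursors c1@1 c4@1 c2@4 c3@8, authorship 1..2...3..
Authorship (.=original, N=cursor N): 1 . . 2 . . . 3 . .
Index 7: author = 3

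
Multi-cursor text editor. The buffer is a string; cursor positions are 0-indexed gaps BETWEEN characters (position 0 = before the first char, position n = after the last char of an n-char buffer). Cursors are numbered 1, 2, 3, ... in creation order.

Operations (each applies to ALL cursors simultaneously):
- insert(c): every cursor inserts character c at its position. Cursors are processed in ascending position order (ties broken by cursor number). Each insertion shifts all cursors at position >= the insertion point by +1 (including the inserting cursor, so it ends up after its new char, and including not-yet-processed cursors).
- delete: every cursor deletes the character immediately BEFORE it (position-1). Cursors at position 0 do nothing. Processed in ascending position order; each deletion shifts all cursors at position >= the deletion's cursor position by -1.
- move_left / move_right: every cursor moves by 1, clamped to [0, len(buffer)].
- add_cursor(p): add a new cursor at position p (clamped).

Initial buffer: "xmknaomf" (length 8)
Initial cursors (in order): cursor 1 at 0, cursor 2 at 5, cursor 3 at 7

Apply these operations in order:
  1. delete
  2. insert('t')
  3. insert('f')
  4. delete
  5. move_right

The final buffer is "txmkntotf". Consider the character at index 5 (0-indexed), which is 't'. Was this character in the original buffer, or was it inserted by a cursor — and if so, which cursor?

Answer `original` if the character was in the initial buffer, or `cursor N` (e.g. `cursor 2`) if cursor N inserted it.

Answer: cursor 2

Derivation:
After op 1 (delete): buffer="xmknof" (len 6), cursors c1@0 c2@4 c3@5, authorship ......
After op 2 (insert('t')): buffer="txmkntotf" (len 9), cursors c1@1 c2@6 c3@8, authorship 1....2.3.
After op 3 (insert('f')): buffer="tfxmkntfotff" (len 12), cursors c1@2 c2@8 c3@11, authorship 11....22.33.
After op 4 (delete): buffer="txmkntotf" (len 9), cursors c1@1 c2@6 c3@8, authorship 1....2.3.
After op 5 (move_right): buffer="txmkntotf" (len 9), cursors c1@2 c2@7 c3@9, authorship 1....2.3.
Authorship (.=original, N=cursor N): 1 . . . . 2 . 3 .
Index 5: author = 2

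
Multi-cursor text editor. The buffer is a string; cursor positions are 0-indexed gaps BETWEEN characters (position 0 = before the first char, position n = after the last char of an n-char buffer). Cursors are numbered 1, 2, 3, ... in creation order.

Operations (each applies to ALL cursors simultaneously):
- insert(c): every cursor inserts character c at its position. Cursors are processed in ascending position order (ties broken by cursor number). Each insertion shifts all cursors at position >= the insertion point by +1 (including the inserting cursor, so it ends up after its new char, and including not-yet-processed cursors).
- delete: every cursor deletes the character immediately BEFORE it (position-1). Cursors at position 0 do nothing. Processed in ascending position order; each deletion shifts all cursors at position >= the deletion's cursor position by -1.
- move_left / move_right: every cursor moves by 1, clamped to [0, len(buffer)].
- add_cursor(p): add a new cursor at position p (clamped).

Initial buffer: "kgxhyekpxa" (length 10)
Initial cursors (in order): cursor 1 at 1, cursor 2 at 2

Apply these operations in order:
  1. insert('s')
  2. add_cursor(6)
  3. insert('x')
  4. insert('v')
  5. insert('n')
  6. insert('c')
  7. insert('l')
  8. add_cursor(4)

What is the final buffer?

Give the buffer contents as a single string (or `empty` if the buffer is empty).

After op 1 (insert('s')): buffer="ksgsxhyekpxa" (len 12), cursors c1@2 c2@4, authorship .1.2........
After op 2 (add_cursor(6)): buffer="ksgsxhyekpxa" (len 12), cursors c1@2 c2@4 c3@6, authorship .1.2........
After op 3 (insert('x')): buffer="ksxgsxxhxyekpxa" (len 15), cursors c1@3 c2@6 c3@9, authorship .11.22..3......
After op 4 (insert('v')): buffer="ksxvgsxvxhxvyekpxa" (len 18), cursors c1@4 c2@8 c3@12, authorship .111.222..33......
After op 5 (insert('n')): buffer="ksxvngsxvnxhxvnyekpxa" (len 21), cursors c1@5 c2@10 c3@15, authorship .1111.2222..333......
After op 6 (insert('c')): buffer="ksxvncgsxvncxhxvncyekpxa" (len 24), cursors c1@6 c2@12 c3@18, authorship .11111.22222..3333......
After op 7 (insert('l')): buffer="ksxvnclgsxvnclxhxvnclyekpxa" (len 27), cursors c1@7 c2@14 c3@21, authorship .111111.222222..33333......
After op 8 (add_cursor(4)): buffer="ksxvnclgsxvnclxhxvnclyekpxa" (len 27), cursors c4@4 c1@7 c2@14 c3@21, authorship .111111.222222..33333......

Answer: ksxvnclgsxvnclxhxvnclyekpxa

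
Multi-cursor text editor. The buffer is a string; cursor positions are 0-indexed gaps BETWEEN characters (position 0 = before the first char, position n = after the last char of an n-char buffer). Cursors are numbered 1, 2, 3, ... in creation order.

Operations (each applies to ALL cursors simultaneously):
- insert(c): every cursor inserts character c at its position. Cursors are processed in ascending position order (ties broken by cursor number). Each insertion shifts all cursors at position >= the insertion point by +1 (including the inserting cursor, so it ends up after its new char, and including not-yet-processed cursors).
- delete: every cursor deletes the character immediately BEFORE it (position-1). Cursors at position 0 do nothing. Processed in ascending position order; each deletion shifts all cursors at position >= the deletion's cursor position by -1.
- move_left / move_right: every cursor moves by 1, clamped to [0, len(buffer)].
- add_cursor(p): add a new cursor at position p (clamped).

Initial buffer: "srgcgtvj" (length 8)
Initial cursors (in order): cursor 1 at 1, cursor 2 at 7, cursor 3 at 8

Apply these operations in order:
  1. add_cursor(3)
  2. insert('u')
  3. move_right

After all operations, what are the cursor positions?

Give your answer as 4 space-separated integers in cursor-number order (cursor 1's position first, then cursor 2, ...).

After op 1 (add_cursor(3)): buffer="srgcgtvj" (len 8), cursors c1@1 c4@3 c2@7 c3@8, authorship ........
After op 2 (insert('u')): buffer="surgucgtvuju" (len 12), cursors c1@2 c4@5 c2@10 c3@12, authorship .1..4....2.3
After op 3 (move_right): buffer="surgucgtvuju" (len 12), cursors c1@3 c4@6 c2@11 c3@12, authorship .1..4....2.3

Answer: 3 11 12 6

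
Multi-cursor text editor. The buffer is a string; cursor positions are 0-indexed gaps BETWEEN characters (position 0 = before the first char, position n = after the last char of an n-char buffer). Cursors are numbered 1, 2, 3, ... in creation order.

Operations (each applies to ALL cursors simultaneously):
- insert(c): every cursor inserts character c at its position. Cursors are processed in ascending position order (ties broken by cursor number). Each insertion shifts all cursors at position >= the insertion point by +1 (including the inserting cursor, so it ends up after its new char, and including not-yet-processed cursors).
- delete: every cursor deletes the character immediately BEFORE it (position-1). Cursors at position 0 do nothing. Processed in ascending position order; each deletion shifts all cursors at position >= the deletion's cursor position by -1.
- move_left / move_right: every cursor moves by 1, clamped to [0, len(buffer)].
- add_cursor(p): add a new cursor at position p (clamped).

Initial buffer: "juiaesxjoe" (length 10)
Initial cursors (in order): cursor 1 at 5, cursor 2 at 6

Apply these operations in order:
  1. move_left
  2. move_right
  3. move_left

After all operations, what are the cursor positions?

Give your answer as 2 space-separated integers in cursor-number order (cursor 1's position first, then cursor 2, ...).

After op 1 (move_left): buffer="juiaesxjoe" (len 10), cursors c1@4 c2@5, authorship ..........
After op 2 (move_right): buffer="juiaesxjoe" (len 10), cursors c1@5 c2@6, authorship ..........
After op 3 (move_left): buffer="juiaesxjoe" (len 10), cursors c1@4 c2@5, authorship ..........

Answer: 4 5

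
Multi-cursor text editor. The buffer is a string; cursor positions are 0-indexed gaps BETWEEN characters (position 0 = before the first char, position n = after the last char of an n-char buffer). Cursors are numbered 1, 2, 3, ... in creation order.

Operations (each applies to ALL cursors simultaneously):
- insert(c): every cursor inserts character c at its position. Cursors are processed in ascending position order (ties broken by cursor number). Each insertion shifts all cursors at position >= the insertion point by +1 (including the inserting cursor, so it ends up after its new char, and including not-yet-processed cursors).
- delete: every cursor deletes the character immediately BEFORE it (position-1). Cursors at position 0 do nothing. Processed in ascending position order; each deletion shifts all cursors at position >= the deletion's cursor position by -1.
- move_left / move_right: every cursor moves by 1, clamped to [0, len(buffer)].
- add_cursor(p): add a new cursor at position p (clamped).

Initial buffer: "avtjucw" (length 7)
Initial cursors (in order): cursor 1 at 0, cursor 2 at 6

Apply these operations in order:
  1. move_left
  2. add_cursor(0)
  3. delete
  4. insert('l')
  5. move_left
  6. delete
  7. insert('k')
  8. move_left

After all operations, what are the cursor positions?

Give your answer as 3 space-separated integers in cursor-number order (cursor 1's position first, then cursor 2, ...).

Answer: 1 6 1

Derivation:
After op 1 (move_left): buffer="avtjucw" (len 7), cursors c1@0 c2@5, authorship .......
After op 2 (add_cursor(0)): buffer="avtjucw" (len 7), cursors c1@0 c3@0 c2@5, authorship .......
After op 3 (delete): buffer="avtjcw" (len 6), cursors c1@0 c3@0 c2@4, authorship ......
After op 4 (insert('l')): buffer="llavtjlcw" (len 9), cursors c1@2 c3@2 c2@7, authorship 13....2..
After op 5 (move_left): buffer="llavtjlcw" (len 9), cursors c1@1 c3@1 c2@6, authorship 13....2..
After op 6 (delete): buffer="lavtlcw" (len 7), cursors c1@0 c3@0 c2@4, authorship 3...2..
After op 7 (insert('k')): buffer="kklavtklcw" (len 10), cursors c1@2 c3@2 c2@7, authorship 133...22..
After op 8 (move_left): buffer="kklavtklcw" (len 10), cursors c1@1 c3@1 c2@6, authorship 133...22..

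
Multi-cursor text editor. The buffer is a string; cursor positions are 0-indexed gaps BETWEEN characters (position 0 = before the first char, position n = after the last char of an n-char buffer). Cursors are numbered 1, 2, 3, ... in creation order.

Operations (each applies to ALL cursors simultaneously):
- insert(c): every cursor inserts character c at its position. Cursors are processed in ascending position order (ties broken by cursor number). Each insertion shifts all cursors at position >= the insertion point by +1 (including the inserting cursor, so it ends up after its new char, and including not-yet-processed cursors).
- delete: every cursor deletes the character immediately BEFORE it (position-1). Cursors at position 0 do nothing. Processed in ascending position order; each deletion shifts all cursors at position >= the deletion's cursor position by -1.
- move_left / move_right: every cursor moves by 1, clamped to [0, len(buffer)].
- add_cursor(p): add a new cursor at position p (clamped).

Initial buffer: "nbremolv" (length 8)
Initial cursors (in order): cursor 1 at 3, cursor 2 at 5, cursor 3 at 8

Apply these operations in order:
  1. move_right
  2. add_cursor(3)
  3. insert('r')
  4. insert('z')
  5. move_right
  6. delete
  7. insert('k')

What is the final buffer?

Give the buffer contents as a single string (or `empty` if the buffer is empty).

Answer: nbrrzkrzkorzkvrk

Derivation:
After op 1 (move_right): buffer="nbremolv" (len 8), cursors c1@4 c2@6 c3@8, authorship ........
After op 2 (add_cursor(3)): buffer="nbremolv" (len 8), cursors c4@3 c1@4 c2@6 c3@8, authorship ........
After op 3 (insert('r')): buffer="nbrrermorlvr" (len 12), cursors c4@4 c1@6 c2@9 c3@12, authorship ...4.1..2..3
After op 4 (insert('z')): buffer="nbrrzerzmorzlvrz" (len 16), cursors c4@5 c1@8 c2@12 c3@16, authorship ...44.11..22..33
After op 5 (move_right): buffer="nbrrzerzmorzlvrz" (len 16), cursors c4@6 c1@9 c2@13 c3@16, authorship ...44.11..22..33
After op 6 (delete): buffer="nbrrzrzorzvr" (len 12), cursors c4@5 c1@7 c2@10 c3@12, authorship ...4411.22.3
After op 7 (insert('k')): buffer="nbrrzkrzkorzkvrk" (len 16), cursors c4@6 c1@9 c2@13 c3@16, authorship ...444111.222.33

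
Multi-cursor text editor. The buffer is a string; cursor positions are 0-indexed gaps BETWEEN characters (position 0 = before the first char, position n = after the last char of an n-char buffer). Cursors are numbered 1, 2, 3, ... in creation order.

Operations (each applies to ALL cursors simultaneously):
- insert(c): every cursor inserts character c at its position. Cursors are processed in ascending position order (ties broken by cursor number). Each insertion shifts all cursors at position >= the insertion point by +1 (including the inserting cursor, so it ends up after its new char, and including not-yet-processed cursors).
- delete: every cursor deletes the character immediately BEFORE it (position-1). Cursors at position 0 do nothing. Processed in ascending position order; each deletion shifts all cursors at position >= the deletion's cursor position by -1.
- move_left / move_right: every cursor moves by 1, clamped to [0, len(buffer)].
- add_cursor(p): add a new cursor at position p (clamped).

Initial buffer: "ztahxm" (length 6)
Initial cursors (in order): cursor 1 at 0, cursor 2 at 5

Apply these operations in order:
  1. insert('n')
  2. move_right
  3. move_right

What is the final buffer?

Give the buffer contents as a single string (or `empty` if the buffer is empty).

Answer: nztahxnm

Derivation:
After op 1 (insert('n')): buffer="nztahxnm" (len 8), cursors c1@1 c2@7, authorship 1.....2.
After op 2 (move_right): buffer="nztahxnm" (len 8), cursors c1@2 c2@8, authorship 1.....2.
After op 3 (move_right): buffer="nztahxnm" (len 8), cursors c1@3 c2@8, authorship 1.....2.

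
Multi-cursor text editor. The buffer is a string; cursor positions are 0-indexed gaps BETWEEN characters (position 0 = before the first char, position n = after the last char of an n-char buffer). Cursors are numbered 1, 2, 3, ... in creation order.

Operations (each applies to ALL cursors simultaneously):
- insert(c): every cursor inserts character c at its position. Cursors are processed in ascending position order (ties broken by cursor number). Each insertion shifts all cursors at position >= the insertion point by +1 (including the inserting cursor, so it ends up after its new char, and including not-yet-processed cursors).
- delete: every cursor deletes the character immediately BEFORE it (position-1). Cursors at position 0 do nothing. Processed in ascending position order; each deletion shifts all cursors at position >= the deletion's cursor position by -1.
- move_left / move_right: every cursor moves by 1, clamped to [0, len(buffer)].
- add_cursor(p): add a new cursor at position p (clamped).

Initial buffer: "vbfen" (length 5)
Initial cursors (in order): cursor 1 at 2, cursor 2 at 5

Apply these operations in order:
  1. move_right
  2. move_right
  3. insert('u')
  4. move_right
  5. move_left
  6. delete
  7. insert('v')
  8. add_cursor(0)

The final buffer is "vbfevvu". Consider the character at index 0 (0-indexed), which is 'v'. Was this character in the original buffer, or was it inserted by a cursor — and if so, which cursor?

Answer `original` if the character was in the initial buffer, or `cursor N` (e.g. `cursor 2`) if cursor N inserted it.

After op 1 (move_right): buffer="vbfen" (len 5), cursors c1@3 c2@5, authorship .....
After op 2 (move_right): buffer="vbfen" (len 5), cursors c1@4 c2@5, authorship .....
After op 3 (insert('u')): buffer="vbfeunu" (len 7), cursors c1@5 c2@7, authorship ....1.2
After op 4 (move_right): buffer="vbfeunu" (len 7), cursors c1@6 c2@7, authorship ....1.2
After op 5 (move_left): buffer="vbfeunu" (len 7), cursors c1@5 c2@6, authorship ....1.2
After op 6 (delete): buffer="vbfeu" (len 5), cursors c1@4 c2@4, authorship ....2
After op 7 (insert('v')): buffer="vbfevvu" (len 7), cursors c1@6 c2@6, authorship ....122
After op 8 (add_cursor(0)): buffer="vbfevvu" (len 7), cursors c3@0 c1@6 c2@6, authorship ....122
Authorship (.=original, N=cursor N): . . . . 1 2 2
Index 0: author = original

Answer: original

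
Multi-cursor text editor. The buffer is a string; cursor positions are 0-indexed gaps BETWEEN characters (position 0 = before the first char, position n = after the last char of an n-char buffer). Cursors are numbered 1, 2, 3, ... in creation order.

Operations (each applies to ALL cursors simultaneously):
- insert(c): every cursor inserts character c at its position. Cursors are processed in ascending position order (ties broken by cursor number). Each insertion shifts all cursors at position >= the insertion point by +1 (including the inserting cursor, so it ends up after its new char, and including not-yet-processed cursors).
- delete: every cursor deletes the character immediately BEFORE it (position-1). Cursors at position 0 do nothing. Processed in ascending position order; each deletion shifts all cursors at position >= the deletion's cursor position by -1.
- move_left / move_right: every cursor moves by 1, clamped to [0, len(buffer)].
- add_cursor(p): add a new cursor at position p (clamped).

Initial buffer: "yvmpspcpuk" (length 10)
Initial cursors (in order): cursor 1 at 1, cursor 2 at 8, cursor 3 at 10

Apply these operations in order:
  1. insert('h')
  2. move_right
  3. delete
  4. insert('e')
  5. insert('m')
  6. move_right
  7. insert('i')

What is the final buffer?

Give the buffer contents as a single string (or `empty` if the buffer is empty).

After op 1 (insert('h')): buffer="yhvmpspcphukh" (len 13), cursors c1@2 c2@10 c3@13, authorship .1.......2..3
After op 2 (move_right): buffer="yhvmpspcphukh" (len 13), cursors c1@3 c2@11 c3@13, authorship .1.......2..3
After op 3 (delete): buffer="yhmpspcphk" (len 10), cursors c1@2 c2@9 c3@10, authorship .1......2.
After op 4 (insert('e')): buffer="yhempspcpheke" (len 13), cursors c1@3 c2@11 c3@13, authorship .11......22.3
After op 5 (insert('m')): buffer="yhemmpspcphemkem" (len 16), cursors c1@4 c2@13 c3@16, authorship .111......222.33
After op 6 (move_right): buffer="yhemmpspcphemkem" (len 16), cursors c1@5 c2@14 c3@16, authorship .111......222.33
After op 7 (insert('i')): buffer="yhemmipspcphemkiemi" (len 19), cursors c1@6 c2@16 c3@19, authorship .111.1.....222.2333

Answer: yhemmipspcphemkiemi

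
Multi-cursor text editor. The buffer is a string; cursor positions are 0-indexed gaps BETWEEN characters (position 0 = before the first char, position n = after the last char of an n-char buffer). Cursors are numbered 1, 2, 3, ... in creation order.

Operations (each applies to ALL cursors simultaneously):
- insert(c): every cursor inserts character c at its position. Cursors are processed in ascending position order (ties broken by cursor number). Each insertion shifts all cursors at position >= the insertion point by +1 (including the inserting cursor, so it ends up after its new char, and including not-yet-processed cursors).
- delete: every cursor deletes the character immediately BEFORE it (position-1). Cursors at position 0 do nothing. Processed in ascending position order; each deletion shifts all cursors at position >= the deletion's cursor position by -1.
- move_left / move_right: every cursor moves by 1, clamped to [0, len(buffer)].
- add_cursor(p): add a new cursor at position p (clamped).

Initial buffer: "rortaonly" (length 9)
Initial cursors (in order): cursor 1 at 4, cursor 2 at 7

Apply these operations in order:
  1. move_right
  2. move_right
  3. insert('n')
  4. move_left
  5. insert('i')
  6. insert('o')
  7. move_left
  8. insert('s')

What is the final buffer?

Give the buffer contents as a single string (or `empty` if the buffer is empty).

Answer: rortaoisonnlyison

Derivation:
After op 1 (move_right): buffer="rortaonly" (len 9), cursors c1@5 c2@8, authorship .........
After op 2 (move_right): buffer="rortaonly" (len 9), cursors c1@6 c2@9, authorship .........
After op 3 (insert('n')): buffer="rortaonnlyn" (len 11), cursors c1@7 c2@11, authorship ......1...2
After op 4 (move_left): buffer="rortaonnlyn" (len 11), cursors c1@6 c2@10, authorship ......1...2
After op 5 (insert('i')): buffer="rortaoinnlyin" (len 13), cursors c1@7 c2@12, authorship ......11...22
After op 6 (insert('o')): buffer="rortaoionnlyion" (len 15), cursors c1@8 c2@14, authorship ......111...222
After op 7 (move_left): buffer="rortaoionnlyion" (len 15), cursors c1@7 c2@13, authorship ......111...222
After op 8 (insert('s')): buffer="rortaoisonnlyison" (len 17), cursors c1@8 c2@15, authorship ......1111...2222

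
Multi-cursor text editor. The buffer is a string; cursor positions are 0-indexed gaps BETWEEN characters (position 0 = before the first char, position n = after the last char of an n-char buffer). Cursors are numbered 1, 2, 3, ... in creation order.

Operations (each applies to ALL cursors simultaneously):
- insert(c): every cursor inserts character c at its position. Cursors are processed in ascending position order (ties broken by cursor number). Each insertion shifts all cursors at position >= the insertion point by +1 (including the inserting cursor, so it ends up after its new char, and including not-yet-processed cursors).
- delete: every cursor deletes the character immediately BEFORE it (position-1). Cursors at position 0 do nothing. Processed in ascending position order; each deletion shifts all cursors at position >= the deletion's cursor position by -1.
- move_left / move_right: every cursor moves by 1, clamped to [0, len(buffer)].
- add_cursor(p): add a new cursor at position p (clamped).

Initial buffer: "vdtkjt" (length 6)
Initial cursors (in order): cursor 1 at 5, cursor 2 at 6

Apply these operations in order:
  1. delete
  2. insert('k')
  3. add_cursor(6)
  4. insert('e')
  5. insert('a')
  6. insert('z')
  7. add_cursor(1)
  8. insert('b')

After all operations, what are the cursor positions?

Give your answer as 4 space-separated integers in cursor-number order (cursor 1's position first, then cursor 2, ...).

After op 1 (delete): buffer="vdtk" (len 4), cursors c1@4 c2@4, authorship ....
After op 2 (insert('k')): buffer="vdtkkk" (len 6), cursors c1@6 c2@6, authorship ....12
After op 3 (add_cursor(6)): buffer="vdtkkk" (len 6), cursors c1@6 c2@6 c3@6, authorship ....12
After op 4 (insert('e')): buffer="vdtkkkeee" (len 9), cursors c1@9 c2@9 c3@9, authorship ....12123
After op 5 (insert('a')): buffer="vdtkkkeeeaaa" (len 12), cursors c1@12 c2@12 c3@12, authorship ....12123123
After op 6 (insert('z')): buffer="vdtkkkeeeaaazzz" (len 15), cursors c1@15 c2@15 c3@15, authorship ....12123123123
After op 7 (add_cursor(1)): buffer="vdtkkkeeeaaazzz" (len 15), cursors c4@1 c1@15 c2@15 c3@15, authorship ....12123123123
After op 8 (insert('b')): buffer="vbdtkkkeeeaaazzzbbb" (len 19), cursors c4@2 c1@19 c2@19 c3@19, authorship .4...12123123123123

Answer: 19 19 19 2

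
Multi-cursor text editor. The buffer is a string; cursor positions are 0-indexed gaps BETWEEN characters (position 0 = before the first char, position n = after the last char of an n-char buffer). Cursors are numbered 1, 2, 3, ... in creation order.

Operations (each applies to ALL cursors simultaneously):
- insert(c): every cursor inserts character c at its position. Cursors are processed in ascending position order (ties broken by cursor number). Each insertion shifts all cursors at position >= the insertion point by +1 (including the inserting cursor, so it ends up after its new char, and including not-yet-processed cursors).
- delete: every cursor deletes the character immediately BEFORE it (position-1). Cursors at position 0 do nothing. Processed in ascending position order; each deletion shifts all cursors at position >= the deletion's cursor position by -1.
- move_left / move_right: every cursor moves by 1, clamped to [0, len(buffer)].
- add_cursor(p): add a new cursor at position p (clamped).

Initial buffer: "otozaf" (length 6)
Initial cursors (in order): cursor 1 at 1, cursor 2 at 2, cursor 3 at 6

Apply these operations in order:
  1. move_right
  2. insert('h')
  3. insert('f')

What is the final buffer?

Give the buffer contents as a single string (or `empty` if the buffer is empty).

After op 1 (move_right): buffer="otozaf" (len 6), cursors c1@2 c2@3 c3@6, authorship ......
After op 2 (insert('h')): buffer="othohzafh" (len 9), cursors c1@3 c2@5 c3@9, authorship ..1.2...3
After op 3 (insert('f')): buffer="othfohfzafhf" (len 12), cursors c1@4 c2@7 c3@12, authorship ..11.22...33

Answer: othfohfzafhf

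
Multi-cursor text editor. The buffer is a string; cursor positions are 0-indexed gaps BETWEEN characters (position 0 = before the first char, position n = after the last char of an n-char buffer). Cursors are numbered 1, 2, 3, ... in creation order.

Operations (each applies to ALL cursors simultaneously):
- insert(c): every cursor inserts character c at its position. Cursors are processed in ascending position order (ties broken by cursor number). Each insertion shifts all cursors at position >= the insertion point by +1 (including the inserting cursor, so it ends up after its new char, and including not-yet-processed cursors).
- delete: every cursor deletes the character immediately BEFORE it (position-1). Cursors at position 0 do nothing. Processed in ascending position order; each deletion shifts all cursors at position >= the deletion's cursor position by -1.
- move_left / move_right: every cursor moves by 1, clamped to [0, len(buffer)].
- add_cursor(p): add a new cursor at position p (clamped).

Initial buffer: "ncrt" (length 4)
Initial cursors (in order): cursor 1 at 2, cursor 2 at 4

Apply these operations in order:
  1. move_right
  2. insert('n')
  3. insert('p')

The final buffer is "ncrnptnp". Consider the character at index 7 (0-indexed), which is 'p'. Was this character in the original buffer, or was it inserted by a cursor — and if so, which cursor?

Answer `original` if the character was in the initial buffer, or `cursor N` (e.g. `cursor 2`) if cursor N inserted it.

Answer: cursor 2

Derivation:
After op 1 (move_right): buffer="ncrt" (len 4), cursors c1@3 c2@4, authorship ....
After op 2 (insert('n')): buffer="ncrntn" (len 6), cursors c1@4 c2@6, authorship ...1.2
After op 3 (insert('p')): buffer="ncrnptnp" (len 8), cursors c1@5 c2@8, authorship ...11.22
Authorship (.=original, N=cursor N): . . . 1 1 . 2 2
Index 7: author = 2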